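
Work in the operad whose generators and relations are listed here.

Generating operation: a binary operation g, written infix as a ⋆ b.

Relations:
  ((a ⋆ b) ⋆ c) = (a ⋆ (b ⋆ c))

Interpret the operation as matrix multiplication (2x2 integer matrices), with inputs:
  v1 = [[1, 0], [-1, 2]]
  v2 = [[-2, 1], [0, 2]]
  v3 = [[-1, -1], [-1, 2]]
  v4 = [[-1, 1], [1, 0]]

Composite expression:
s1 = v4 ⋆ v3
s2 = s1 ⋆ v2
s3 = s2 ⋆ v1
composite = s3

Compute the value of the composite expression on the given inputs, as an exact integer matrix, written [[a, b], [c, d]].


[[-6, 12], [5, -6]]

(v4 ⋆ v3) = [[0, 3], [-1, -1]]
((v4 ⋆ v3) ⋆ v2) = [[0, 6], [2, -3]]
(((v4 ⋆ v3) ⋆ v2) ⋆ v1) = [[-6, 12], [5, -6]]


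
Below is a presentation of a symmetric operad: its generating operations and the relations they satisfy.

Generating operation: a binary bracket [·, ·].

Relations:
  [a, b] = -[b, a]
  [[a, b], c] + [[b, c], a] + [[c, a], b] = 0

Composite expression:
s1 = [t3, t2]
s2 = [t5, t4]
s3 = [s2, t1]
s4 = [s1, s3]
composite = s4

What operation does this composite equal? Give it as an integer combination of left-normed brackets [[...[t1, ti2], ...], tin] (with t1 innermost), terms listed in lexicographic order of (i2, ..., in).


Antisymmetry and Jacobi reduce to t1-anchored left-normed brackets.
Composite bracket: [[t3, t2], [[t5, t4], t1]]
Under [a, b] = ab - ba we get 16 signed associative words (2^4 = 16).
Coefficients come from the t1-initial words:
  word t1t4t5t2t3 has sign +1, contributing +[[[[t1, t4], t5], t2], t3]
  word t1t4t5t3t2 has sign -1, contributing -[[[[t1, t4], t5], t3], t2]
  word t1t5t4t2t3 has sign -1, contributing -[[[[t1, t5], t4], t2], t3]
  word t1t5t4t3t2 has sign +1, contributing +[[[[t1, t5], t4], t3], t2]

[[[[t1, t4], t5], t2], t3] - [[[[t1, t4], t5], t3], t2] - [[[[t1, t5], t4], t2], t3] + [[[[t1, t5], t4], t3], t2]


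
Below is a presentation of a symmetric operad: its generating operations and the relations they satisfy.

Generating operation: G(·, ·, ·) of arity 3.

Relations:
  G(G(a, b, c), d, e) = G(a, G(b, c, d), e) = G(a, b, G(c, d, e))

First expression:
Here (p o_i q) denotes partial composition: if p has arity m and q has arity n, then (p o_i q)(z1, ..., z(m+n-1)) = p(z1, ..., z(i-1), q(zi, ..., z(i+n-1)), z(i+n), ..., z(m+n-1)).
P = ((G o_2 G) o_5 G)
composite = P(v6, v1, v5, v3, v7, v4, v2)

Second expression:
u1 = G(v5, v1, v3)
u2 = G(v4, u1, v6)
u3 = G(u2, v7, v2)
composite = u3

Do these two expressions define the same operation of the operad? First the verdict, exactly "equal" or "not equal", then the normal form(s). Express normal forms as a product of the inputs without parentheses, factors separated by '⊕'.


not equal; first: v6 ⊕ v1 ⊕ v5 ⊕ v3 ⊕ v7 ⊕ v4 ⊕ v2; second: v4 ⊕ v5 ⊕ v1 ⊕ v3 ⊕ v6 ⊕ v7 ⊕ v2

The first expression reduces to v6 ⊕ v1 ⊕ v5 ⊕ v3 ⊕ v7 ⊕ v4 ⊕ v2
The second expression reduces to v4 ⊕ v5 ⊕ v1 ⊕ v3 ⊕ v6 ⊕ v7 ⊕ v2
Different reductions; not equal.


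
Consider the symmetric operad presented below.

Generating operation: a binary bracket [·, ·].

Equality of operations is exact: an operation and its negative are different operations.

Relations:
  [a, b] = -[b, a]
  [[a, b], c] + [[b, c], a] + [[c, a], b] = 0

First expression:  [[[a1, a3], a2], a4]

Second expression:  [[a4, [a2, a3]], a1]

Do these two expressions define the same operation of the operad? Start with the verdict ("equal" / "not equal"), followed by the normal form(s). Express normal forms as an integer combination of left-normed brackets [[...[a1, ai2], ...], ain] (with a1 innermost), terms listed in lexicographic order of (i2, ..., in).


not equal; the first gives [[[a1, a3], a2], a4] and the second [[[a1, a2], a3], a4] - [[[a1, a3], a2], a4] - [[[a1, a4], a2], a3] + [[[a1, a4], a3], a2]

In normal form, the first expression is [[[a1, a3], a2], a4]
In normal form, the second expression is [[[a1, a2], a3], a4] - [[[a1, a3], a2], a4] - [[[a1, a4], a2], a3] + [[[a1, a4], a3], a2]
No match — not equal.


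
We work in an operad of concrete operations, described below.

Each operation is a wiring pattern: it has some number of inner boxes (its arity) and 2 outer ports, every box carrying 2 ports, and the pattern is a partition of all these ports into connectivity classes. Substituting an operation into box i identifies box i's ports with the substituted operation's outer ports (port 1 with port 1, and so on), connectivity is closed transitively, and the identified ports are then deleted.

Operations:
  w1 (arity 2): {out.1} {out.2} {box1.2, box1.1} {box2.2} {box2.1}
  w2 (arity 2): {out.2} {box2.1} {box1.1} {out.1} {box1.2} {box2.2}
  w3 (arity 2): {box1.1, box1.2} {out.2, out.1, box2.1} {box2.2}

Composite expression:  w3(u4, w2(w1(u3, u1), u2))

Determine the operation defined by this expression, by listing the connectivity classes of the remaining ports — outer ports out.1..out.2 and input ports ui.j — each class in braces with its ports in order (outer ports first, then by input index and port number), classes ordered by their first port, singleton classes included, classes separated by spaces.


{out.1, out.2} {u1.1} {u1.2} {u2.1} {u2.2} {u3.1, u3.2} {u4.1, u4.2}


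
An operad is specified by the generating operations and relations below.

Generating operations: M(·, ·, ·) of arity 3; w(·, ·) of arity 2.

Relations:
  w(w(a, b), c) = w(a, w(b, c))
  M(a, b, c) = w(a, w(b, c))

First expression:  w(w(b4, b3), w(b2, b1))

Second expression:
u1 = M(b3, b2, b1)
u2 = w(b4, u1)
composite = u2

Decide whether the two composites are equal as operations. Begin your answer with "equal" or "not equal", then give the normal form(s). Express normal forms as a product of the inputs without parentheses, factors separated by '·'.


equal; the common form is b4 · b3 · b2 · b1


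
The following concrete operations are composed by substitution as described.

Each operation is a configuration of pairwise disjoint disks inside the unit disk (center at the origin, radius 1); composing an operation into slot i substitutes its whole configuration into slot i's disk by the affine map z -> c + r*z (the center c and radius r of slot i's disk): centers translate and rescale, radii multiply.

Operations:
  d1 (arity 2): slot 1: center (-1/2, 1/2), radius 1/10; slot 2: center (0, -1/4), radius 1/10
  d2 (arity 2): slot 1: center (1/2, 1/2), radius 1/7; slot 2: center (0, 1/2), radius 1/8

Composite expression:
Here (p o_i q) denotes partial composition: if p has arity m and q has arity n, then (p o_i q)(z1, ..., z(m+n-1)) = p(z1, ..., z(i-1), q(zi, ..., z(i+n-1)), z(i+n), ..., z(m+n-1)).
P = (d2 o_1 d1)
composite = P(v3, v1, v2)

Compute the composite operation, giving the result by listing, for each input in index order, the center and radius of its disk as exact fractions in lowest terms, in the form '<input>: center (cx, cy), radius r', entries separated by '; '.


v1: center (1/2, 13/28), radius 1/70; v2: center (0, 1/2), radius 1/8; v3: center (3/7, 4/7), radius 1/70

Nesting under d2 composes maps z -> c + r*z down each v-path.
v3: after 2 affine steps, its disk has center (3/7, 4/7), radius 1/70
v1: after 2 affine steps, its disk has center (1/2, 13/28), radius 1/70
v2: after 1 affine step, its disk has center (0, 1/2), radius 1/8


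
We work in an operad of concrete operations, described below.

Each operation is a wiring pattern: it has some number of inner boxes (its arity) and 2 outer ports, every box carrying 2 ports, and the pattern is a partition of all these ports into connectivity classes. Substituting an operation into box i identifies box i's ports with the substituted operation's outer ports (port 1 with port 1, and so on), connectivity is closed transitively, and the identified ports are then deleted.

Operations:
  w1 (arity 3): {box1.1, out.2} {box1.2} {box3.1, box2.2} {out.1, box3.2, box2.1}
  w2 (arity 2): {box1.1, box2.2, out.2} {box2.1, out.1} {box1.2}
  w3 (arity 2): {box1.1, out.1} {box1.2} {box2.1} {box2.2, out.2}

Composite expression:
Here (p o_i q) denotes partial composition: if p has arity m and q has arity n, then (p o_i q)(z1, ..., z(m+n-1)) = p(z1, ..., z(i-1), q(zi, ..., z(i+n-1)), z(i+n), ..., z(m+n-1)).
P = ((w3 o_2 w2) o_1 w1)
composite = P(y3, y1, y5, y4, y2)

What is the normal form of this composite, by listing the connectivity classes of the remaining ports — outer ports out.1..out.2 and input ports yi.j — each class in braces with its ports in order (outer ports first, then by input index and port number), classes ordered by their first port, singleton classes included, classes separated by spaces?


{out.1, y1.1, y5.2} {out.2, y2.2, y4.1} {y1.2, y5.1} {y2.1} {y3.1} {y3.2} {y4.2}

Reachability decides: close wires over w3-identified ports.
composing w1 on (y3, y1, y5), with out.j its own outer ports: {out.1, y1.1, y5.2} {out.2, y3.1} {y1.2, y5.1} {y3.2}
composing w2 on (y4, y2), with out.j its own outer ports: {out.1, y2.1} {out.2, y2.2, y4.1} {y4.2}
composing w3 on (y3, y1, y5, y4, y2), with out.j its own outer ports: {out.1, y1.1, y5.2} {out.2, y2.2, y4.1} {y1.2, y5.1} {y2.1} {y3.1} {y3.2} {y4.2}


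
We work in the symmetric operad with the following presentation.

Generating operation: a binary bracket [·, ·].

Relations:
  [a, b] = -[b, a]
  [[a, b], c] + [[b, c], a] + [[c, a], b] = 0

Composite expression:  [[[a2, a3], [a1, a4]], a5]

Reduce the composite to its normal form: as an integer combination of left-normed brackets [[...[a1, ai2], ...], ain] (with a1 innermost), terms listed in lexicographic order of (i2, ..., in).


In the tensor algebra, words opening a1 carry the a1-anchored form.
Composite bracket: [[[a2, a3], [a1, a4]], a5]
The bracket unfolds into 16 signed words via [a, b] = ab - ba (2^4 = 16).
Collect the words opening with a1:
  from a1a4a2a3a5, sign -1: term -[[[[a1, a4], a2], a3], a5]
  from a1a4a3a2a5, sign +1: term +[[[[a1, a4], a3], a2], a5]

-[[[[a1, a4], a2], a3], a5] + [[[[a1, a4], a3], a2], a5]


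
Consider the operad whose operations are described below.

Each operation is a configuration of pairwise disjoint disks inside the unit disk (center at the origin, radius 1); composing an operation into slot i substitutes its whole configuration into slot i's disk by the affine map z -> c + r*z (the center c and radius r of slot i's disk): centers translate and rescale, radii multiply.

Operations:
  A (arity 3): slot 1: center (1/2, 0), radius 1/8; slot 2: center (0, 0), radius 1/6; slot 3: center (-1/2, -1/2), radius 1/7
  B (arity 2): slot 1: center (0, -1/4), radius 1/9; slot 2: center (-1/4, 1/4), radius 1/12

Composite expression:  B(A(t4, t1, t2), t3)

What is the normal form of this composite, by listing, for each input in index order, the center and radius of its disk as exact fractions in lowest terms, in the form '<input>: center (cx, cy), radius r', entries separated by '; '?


t1: center (0, -1/4), radius 1/54; t2: center (-1/18, -11/36), radius 1/63; t3: center (-1/4, 1/4), radius 1/12; t4: center (1/18, -1/4), radius 1/72

Only the slot chain above each t matters under B; compose those maps.
t4 passes through 2 substitutions, ending at center (1/18, -1/4), radius 1/72
t1 passes through 2 substitutions, ending at center (0, -1/4), radius 1/54
t2 passes through 2 substitutions, ending at center (-1/18, -11/36), radius 1/63
t3 passes through 1 substitution, ending at center (-1/4, 1/4), radius 1/12


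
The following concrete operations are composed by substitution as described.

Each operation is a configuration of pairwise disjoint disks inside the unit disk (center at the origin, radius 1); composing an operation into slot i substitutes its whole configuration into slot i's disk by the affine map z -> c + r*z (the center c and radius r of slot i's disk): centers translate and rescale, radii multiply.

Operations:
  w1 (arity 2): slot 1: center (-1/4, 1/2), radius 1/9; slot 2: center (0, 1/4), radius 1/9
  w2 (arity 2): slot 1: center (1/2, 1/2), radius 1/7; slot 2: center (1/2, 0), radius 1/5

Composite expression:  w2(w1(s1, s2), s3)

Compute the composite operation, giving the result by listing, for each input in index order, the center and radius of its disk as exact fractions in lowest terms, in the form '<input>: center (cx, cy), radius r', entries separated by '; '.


s1: center (13/28, 4/7), radius 1/63; s2: center (1/2, 15/28), radius 1/63; s3: center (1/2, 0), radius 1/5

Only the slot chain above each s matters under w2; compose those maps.
s1 passes through 2 substitutions, ending at center (13/28, 4/7), radius 1/63
s2 passes through 2 substitutions, ending at center (1/2, 15/28), radius 1/63
s3 passes through 1 substitution, ending at center (1/2, 0), radius 1/5


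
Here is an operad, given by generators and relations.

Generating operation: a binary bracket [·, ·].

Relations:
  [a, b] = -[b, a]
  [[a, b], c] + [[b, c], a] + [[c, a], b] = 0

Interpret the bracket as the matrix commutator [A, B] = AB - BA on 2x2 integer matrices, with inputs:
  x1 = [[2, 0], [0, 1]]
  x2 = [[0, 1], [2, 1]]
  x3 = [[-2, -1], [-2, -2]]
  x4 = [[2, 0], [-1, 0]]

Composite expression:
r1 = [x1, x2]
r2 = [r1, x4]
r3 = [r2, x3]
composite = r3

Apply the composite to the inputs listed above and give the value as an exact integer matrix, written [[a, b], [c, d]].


[[0, 2], [-4, 0]]

[x1, x2] = [[0, 1], [-2, 0]]
[[x1, x2], x4] = [[-1, -2], [-4, 1]]
[[[x1, x2], x4], x3] = [[0, 2], [-4, 0]]


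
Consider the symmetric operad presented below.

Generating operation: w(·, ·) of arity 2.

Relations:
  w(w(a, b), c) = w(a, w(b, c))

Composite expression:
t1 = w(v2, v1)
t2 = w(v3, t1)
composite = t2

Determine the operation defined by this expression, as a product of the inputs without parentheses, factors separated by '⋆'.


v3 ⋆ v2 ⋆ v1

Key point: w is associative — brackets drop, the v-order remains.
w(v2, v1) flattens to v2 ⋆ v1
w(v3, w(v2, v1)) flattens to v3 ⋆ v2 ⋆ v1


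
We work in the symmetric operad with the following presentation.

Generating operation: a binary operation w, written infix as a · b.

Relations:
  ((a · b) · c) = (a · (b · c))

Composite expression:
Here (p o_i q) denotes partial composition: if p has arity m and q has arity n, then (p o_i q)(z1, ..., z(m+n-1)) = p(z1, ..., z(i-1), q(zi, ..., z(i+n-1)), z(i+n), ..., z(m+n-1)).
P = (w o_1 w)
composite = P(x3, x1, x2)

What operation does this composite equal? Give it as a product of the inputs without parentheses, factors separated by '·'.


The w-tree's shape is irrelevant; the x-reading-order decides.
(x3 · x1) linearizes to x3 · x1
((x3 · x1) · x2) linearizes to x3 · x1 · x2

x3 · x1 · x2


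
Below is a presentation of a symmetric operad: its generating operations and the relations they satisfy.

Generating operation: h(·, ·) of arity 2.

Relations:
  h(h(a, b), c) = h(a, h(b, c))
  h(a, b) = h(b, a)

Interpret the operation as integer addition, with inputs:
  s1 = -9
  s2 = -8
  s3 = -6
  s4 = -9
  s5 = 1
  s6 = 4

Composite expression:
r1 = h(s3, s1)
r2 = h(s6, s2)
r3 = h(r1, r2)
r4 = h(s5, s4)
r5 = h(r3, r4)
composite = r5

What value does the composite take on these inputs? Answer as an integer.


-27

h(s3, s1) = -15
h(s6, s2) = -4
h(h(s3, s1), h(s6, s2)) = -19
h(s5, s4) = -8
h(h(h(s3, s1), h(s6, s2)), h(s5, s4)) = -27


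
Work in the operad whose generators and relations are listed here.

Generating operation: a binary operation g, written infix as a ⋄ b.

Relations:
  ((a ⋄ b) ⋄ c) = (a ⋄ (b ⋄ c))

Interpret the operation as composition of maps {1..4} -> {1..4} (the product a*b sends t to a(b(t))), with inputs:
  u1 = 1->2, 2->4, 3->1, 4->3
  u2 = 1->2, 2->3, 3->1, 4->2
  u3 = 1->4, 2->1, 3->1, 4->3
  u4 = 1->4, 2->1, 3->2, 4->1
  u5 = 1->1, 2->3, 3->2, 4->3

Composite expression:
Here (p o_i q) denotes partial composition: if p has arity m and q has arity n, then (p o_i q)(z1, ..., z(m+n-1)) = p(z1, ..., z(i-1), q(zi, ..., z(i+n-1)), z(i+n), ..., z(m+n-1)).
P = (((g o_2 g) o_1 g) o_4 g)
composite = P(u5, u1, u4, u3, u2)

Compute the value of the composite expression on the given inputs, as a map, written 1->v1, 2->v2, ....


1->2, 2->2, 3->3, 4->2

(u5 ⋄ u1) = 1->3, 2->3, 3->1, 4->2
(u3 ⋄ u2) = 1->1, 2->1, 3->4, 4->1
(u4 ⋄ (u3 ⋄ u2)) = 1->4, 2->4, 3->1, 4->4
((u5 ⋄ u1) ⋄ (u4 ⋄ (u3 ⋄ u2))) = 1->2, 2->2, 3->3, 4->2


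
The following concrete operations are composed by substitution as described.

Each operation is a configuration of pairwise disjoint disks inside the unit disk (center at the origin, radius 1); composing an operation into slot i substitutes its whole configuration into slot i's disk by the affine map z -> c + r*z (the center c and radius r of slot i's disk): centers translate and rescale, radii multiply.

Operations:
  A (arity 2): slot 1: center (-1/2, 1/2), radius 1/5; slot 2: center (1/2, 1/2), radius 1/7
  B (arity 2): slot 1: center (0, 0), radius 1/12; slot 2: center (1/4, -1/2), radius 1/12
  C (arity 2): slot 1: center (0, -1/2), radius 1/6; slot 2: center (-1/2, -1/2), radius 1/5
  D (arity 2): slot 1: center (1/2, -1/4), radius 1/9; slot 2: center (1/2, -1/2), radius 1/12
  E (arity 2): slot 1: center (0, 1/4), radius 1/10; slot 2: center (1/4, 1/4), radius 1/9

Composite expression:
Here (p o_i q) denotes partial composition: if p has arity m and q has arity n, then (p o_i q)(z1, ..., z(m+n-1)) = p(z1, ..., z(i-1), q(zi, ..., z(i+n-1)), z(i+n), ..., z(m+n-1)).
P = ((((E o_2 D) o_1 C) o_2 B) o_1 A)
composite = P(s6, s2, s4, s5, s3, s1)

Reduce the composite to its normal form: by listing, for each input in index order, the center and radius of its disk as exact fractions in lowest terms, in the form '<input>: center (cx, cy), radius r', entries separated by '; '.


s1: center (11/36, 7/36), radius 1/108; s2: center (1/120, 5/24), radius 1/420; s3: center (11/36, 2/9), radius 1/81; s4: center (-1/20, 1/5), radius 1/600; s5: center (-9/200, 19/100), radius 1/600; s6: center (-1/120, 5/24), radius 1/300

Nesting under E composes maps z -> c + r*z down each s-path.
input s6: applying the 3 nested substitutions gives center (-1/120, 5/24), radius 1/300
input s2: applying the 3 nested substitutions gives center (1/120, 5/24), radius 1/420
input s4: applying the 3 nested substitutions gives center (-1/20, 1/5), radius 1/600
input s5: applying the 3 nested substitutions gives center (-9/200, 19/100), radius 1/600
input s3: applying the 2 nested substitutions gives center (11/36, 2/9), radius 1/81
input s1: applying the 2 nested substitutions gives center (11/36, 7/36), radius 1/108


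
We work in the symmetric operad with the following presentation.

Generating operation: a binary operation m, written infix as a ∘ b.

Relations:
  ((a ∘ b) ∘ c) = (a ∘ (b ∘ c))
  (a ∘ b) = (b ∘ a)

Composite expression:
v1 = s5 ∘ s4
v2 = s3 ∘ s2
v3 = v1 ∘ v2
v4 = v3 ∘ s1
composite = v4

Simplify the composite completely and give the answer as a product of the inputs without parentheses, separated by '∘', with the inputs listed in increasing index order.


Shape and order are irrelevant to m; the s-input set decides.
(s5 ∘ s4) flattens to s5 ∘ s4
(s3 ∘ s2) flattens to s3 ∘ s2
((s5 ∘ s4) ∘ (s3 ∘ s2)) flattens to s5 ∘ s4 ∘ s3 ∘ s2
(((s5 ∘ s4) ∘ (s3 ∘ s2)) ∘ s1) flattens to s5 ∘ s4 ∘ s3 ∘ s2 ∘ s1
the factors in increasing index order: s1 ∘ s2 ∘ s3 ∘ s4 ∘ s5

s1 ∘ s2 ∘ s3 ∘ s4 ∘ s5


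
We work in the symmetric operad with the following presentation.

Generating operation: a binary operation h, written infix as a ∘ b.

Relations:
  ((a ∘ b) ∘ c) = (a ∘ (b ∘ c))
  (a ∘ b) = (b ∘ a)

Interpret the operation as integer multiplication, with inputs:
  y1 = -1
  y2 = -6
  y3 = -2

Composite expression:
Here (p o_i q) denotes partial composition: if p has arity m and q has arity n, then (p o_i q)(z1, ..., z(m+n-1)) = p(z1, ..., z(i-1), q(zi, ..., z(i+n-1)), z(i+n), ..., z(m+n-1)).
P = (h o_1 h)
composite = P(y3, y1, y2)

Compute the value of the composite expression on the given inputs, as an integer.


-12

(y3 ∘ y1) = 2
((y3 ∘ y1) ∘ y2) = -12


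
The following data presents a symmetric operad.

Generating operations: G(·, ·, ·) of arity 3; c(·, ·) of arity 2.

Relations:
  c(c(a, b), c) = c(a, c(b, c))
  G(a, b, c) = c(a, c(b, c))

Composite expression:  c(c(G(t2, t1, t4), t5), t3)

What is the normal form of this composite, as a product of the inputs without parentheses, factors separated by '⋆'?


t2 ⋆ t1 ⋆ t4 ⋆ t5 ⋆ t3

Under associativity of c, the answer is the t's in reading order.
G(t2, t1, t4) reduces to t2 ⋆ t1 ⋆ t4
c(G(t2, t1, t4), t5) reduces to t2 ⋆ t1 ⋆ t4 ⋆ t5
c(c(G(t2, t1, t4), t5), t3) reduces to t2 ⋆ t1 ⋆ t4 ⋆ t5 ⋆ t3


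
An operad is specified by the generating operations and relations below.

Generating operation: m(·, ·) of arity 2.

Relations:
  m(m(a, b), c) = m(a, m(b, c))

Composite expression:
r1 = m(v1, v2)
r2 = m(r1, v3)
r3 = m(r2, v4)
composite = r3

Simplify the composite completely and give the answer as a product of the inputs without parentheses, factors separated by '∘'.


Associativity of m dissolves the nesting; only the v-input order survives.
m(v1, v2) unparenthesizes to v1 ∘ v2
m(m(v1, v2), v3) unparenthesizes to v1 ∘ v2 ∘ v3
m(m(m(v1, v2), v3), v4) unparenthesizes to v1 ∘ v2 ∘ v3 ∘ v4

v1 ∘ v2 ∘ v3 ∘ v4


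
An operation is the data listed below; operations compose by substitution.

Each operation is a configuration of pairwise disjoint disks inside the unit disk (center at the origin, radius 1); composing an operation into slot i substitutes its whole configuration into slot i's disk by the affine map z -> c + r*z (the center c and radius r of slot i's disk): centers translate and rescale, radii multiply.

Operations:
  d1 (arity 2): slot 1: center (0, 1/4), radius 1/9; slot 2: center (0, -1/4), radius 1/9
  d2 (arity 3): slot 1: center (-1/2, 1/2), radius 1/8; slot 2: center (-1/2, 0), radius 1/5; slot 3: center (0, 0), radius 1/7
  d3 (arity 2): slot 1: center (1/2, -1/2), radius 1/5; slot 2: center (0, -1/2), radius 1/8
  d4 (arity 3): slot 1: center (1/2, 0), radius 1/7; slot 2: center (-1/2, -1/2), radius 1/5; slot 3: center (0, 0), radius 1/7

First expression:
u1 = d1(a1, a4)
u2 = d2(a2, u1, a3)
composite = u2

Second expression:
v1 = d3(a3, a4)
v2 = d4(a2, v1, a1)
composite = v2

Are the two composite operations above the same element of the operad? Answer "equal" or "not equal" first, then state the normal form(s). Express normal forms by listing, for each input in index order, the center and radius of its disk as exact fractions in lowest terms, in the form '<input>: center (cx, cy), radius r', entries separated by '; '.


not equal; first: a1: center (-1/2, 1/20), radius 1/45; a2: center (-1/2, 1/2), radius 1/8; a3: center (0, 0), radius 1/7; a4: center (-1/2, -1/20), radius 1/45; second: a1: center (0, 0), radius 1/7; a2: center (1/2, 0), radius 1/7; a3: center (-2/5, -3/5), radius 1/25; a4: center (-1/2, -3/5), radius 1/40

In normal form, the first expression is a1: center (-1/2, 1/20), radius 1/45; a2: center (-1/2, 1/2), radius 1/8; a3: center (0, 0), radius 1/7; a4: center (-1/2, -1/20), radius 1/45
In normal form, the second expression is a1: center (0, 0), radius 1/7; a2: center (1/2, 0), radius 1/7; a3: center (-2/5, -3/5), radius 1/25; a4: center (-1/2, -3/5), radius 1/40
The normal forms differ: not equal.


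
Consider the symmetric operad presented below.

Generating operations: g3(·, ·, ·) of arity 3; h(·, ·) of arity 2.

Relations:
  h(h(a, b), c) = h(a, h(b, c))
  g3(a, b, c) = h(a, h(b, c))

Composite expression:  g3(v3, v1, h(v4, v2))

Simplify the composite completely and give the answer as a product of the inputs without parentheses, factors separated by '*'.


v3 * v1 * v4 * v2

Associativity of g3 dissolves the nesting; only the v-input order survives.
h(v4, v2) collapses to v4 * v2
g3(v3, v1, h(v4, v2)) collapses to v3 * v1 * v4 * v2


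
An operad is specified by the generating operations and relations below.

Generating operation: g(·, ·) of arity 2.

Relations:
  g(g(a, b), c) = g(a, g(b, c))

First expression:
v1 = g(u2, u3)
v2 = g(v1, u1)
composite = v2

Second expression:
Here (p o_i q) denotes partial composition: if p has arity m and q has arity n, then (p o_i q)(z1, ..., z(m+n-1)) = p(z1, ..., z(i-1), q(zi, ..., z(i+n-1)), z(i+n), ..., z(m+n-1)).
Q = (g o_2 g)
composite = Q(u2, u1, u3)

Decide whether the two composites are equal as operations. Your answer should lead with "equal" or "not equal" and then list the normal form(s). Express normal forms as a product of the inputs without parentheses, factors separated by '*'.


not equal; the first gives u2 * u3 * u1 and the second u2 * u1 * u3

Reducing the first expression gives u2 * u3 * u1
Reducing the second expression gives u2 * u1 * u3
Distinct normal forms: not equal.


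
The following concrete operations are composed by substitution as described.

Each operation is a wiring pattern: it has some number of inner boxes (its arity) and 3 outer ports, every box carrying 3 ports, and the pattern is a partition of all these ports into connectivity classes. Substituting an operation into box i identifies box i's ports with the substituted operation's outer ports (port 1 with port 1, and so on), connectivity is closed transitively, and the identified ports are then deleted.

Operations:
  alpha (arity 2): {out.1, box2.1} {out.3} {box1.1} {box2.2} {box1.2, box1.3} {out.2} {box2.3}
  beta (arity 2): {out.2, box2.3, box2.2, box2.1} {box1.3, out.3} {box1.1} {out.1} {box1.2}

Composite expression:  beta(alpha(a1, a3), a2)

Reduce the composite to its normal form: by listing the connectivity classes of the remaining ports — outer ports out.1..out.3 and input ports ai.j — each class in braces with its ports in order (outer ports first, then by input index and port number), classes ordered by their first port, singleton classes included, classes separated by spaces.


{out.1} {out.2, a2.1, a2.2, a2.3} {out.3} {a1.1} {a1.2, a1.3} {a3.1} {a3.2} {a3.3}

Two ports join when wires chain via beta-identified ports.
through alpha, on inputs (a1, a3): {out.1, a3.1} {out.2} {out.3} {a1.1} {a1.2, a1.3} {a3.2} {a3.3} (out.j = stage outer ports)
through beta, on inputs (a1, a3, a2): {out.1} {out.2, a2.1, a2.2, a2.3} {out.3} {a1.1} {a1.2, a1.3} {a3.1} {a3.2} {a3.3} (out.j = stage outer ports)


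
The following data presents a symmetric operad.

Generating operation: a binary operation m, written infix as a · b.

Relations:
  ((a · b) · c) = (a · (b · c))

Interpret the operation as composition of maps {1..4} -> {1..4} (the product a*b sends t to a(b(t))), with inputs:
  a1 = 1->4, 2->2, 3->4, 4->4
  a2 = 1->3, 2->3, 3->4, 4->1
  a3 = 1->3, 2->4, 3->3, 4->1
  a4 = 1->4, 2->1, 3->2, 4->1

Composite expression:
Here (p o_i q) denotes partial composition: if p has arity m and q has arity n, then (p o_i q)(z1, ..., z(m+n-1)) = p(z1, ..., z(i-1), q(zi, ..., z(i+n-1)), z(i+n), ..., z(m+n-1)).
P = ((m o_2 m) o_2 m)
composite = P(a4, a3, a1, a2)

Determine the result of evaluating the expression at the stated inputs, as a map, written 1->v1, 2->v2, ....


(a3 · a1) = 1->1, 2->4, 3->1, 4->1
((a3 · a1) · a2) = 1->1, 2->1, 3->1, 4->1
(a4 · ((a3 · a1) · a2)) = 1->4, 2->4, 3->4, 4->4

1->4, 2->4, 3->4, 4->4


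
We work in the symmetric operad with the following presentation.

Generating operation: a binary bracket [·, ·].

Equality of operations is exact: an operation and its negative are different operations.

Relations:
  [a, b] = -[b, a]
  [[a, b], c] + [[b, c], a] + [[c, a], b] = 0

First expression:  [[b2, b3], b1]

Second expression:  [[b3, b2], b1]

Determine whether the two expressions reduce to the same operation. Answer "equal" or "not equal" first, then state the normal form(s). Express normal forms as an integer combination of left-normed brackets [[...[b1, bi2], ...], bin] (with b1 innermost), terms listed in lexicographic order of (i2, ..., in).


not equal — first -[[b1, b2], b3] + [[b1, b3], b2], second [[b1, b2], b3] - [[b1, b3], b2]

In normal form, the first expression is -[[b1, b2], b3] + [[b1, b3], b2]
In normal form, the second expression is [[b1, b2], b3] - [[b1, b3], b2]
Different reductions; not equal.


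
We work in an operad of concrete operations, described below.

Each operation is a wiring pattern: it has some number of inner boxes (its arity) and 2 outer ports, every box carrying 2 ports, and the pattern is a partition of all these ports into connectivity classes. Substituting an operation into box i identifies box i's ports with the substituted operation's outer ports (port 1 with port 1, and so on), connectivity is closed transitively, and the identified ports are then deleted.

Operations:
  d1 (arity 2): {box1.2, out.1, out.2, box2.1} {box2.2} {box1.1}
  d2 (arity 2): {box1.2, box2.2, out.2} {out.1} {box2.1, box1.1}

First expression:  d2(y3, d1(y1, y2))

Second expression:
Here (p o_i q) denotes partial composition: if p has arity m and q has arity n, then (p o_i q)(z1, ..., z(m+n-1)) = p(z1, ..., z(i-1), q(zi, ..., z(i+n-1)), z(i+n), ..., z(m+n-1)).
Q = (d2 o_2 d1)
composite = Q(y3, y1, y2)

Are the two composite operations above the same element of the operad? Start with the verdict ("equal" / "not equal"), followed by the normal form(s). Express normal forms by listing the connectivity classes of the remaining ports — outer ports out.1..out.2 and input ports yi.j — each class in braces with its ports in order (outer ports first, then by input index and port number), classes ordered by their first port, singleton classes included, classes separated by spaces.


In normal form, the first expression is {out.1} {out.2, y1.2, y2.1, y3.1, y3.2} {y1.1} {y2.2}
In normal form, the second expression is {out.1} {out.2, y1.2, y2.1, y3.1, y3.2} {y1.1} {y2.2}
The forms coincide; equal.

equal: each reduces to {out.1} {out.2, y1.2, y2.1, y3.1, y3.2} {y1.1} {y2.2}


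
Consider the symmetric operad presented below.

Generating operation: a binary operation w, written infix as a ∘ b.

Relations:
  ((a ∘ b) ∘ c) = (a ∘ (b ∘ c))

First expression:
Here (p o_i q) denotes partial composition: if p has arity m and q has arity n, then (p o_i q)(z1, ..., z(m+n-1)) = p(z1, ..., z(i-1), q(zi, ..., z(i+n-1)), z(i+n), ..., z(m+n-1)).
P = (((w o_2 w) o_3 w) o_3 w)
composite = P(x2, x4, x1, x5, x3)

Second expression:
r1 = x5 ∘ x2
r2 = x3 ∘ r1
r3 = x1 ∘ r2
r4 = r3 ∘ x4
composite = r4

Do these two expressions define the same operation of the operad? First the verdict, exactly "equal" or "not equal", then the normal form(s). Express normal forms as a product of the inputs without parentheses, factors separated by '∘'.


not equal; the first gives x2 ∘ x4 ∘ x1 ∘ x5 ∘ x3 and the second x1 ∘ x3 ∘ x5 ∘ x2 ∘ x4


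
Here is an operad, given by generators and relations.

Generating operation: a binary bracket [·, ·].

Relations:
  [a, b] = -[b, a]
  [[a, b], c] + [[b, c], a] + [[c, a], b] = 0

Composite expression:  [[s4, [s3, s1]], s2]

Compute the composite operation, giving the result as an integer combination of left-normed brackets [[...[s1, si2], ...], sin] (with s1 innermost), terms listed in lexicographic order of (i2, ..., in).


[[[s1, s3], s4], s2]

Antisymmetry and Jacobi reduce to s1-anchored left-normed brackets.
Composite bracket: [[s4, [s3, s1]], s2]
Each bracket splits as ab - ba, giving 8 signed words (2^3 = 8).
Words beginning with s1 determine it all:
  from s1s3s4s2, sign +1: term +[[[s1, s3], s4], s2]


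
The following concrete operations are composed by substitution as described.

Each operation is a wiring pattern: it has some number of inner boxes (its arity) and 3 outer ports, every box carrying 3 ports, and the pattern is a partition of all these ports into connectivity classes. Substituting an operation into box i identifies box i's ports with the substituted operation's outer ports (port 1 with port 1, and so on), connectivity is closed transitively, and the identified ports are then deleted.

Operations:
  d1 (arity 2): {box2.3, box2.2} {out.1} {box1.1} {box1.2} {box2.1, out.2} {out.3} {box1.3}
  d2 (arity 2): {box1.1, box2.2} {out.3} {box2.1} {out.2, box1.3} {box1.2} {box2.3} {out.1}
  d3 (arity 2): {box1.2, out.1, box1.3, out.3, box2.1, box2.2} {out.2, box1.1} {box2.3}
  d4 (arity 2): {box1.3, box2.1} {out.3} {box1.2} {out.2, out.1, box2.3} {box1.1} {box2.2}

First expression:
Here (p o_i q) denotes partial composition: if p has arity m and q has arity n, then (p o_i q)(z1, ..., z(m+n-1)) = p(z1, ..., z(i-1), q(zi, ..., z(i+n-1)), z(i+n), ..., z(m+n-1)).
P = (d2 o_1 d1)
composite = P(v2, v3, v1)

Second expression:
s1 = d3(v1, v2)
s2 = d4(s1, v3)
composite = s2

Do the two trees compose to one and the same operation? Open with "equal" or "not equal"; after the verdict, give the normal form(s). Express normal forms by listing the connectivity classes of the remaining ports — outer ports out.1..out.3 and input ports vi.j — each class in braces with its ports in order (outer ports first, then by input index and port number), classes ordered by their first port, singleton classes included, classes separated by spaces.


The first expression reduces to {out.1} {out.2} {out.3} {v1.1} {v1.2} {v1.3} {v2.1} {v2.2} {v2.3} {v3.1} {v3.2, v3.3}
The second expression reduces to {out.1, out.2, v3.3} {out.3} {v1.1} {v1.2, v1.3, v2.1, v2.2, v3.1} {v2.3} {v3.2}
Different reductions; not equal.

not equal; first: {out.1} {out.2} {out.3} {v1.1} {v1.2} {v1.3} {v2.1} {v2.2} {v2.3} {v3.1} {v3.2, v3.3}; second: {out.1, out.2, v3.3} {out.3} {v1.1} {v1.2, v1.3, v2.1, v2.2, v3.1} {v2.3} {v3.2}


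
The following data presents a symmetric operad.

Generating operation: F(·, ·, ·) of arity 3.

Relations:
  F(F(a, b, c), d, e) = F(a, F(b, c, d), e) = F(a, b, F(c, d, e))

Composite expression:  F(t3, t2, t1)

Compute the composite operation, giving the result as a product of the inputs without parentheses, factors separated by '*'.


t3 * t2 * t1

Every regrouping of F is equal, so read the t-inputs in written order.
F(t3, t2, t1) spells out as t3 * t2 * t1


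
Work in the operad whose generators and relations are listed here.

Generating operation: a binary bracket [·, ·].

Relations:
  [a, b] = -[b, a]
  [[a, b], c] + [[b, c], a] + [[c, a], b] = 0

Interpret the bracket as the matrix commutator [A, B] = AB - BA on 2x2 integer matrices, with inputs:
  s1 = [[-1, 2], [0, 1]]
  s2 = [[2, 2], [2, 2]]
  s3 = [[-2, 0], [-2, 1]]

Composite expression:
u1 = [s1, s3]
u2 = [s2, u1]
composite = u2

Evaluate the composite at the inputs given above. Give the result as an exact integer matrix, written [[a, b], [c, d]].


[[-20, 16], [-16, 20]]

[s1, s3] = [[-4, 6], [-4, 4]]
[s2, [s1, s3]] = [[-20, 16], [-16, 20]]


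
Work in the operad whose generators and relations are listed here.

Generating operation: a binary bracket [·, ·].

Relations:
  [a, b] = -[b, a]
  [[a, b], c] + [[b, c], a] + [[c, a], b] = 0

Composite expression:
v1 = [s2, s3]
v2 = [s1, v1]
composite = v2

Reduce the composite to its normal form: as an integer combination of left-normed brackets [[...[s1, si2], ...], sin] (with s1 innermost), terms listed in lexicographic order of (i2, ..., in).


[[s1, s2], s3] - [[s1, s3], s2]

Expand each bracket as ab - ba; the s1-initial words give the coefficients.
Composite bracket: [s1, [s2, s3]]
Under [a, b] = ab - ba we get 4 signed associative words (2^2 = 4).
Words beginning with s1 determine it all:
  sign of s1s2s3 is +1, so it contributes +[[s1, s2], s3]
  sign of s1s3s2 is -1, so it contributes -[[s1, s3], s2]


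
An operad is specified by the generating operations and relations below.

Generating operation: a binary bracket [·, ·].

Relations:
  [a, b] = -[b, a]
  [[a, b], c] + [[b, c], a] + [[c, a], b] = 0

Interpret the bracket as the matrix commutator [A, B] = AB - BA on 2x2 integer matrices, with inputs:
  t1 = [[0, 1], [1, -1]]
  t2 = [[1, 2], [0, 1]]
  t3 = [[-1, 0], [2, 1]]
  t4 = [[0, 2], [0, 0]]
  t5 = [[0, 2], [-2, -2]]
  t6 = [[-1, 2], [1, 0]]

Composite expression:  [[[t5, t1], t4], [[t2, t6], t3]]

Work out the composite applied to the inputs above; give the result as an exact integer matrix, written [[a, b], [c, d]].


[t5, t1] = [[4, 0], [-4, -4]]
[[t5, t1], t4] = [[8, 16], [0, -8]]
[t2, t6] = [[2, 2], [0, -2]]
[[t2, t6], t3] = [[4, 4], [-8, -4]]
[[[t5, t1], t4], [[t2, t6], t3]] = [[-128, -64], [128, 128]]

[[-128, -64], [128, 128]]


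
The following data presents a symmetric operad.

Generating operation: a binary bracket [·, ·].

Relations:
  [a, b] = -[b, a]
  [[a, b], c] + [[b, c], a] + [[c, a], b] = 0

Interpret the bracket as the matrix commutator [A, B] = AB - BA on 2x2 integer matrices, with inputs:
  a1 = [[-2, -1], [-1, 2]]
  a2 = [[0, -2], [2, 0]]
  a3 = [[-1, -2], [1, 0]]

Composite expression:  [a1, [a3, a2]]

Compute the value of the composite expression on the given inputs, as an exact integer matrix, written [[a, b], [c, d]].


[[0, -12], [12, 0]]


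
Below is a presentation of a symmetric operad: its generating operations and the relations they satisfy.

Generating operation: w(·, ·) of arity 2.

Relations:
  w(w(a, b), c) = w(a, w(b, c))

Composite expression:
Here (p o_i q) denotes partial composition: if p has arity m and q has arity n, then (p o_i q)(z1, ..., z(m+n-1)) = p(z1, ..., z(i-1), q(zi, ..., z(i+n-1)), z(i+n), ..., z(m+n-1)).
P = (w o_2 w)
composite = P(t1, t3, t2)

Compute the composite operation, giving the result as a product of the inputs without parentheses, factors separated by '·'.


t1 · t3 · t2

Under associativity of w, the answer is the t's in reading order.
w(t3, t2) linearizes to t3 · t2
w(t1, w(t3, t2)) linearizes to t1 · t3 · t2


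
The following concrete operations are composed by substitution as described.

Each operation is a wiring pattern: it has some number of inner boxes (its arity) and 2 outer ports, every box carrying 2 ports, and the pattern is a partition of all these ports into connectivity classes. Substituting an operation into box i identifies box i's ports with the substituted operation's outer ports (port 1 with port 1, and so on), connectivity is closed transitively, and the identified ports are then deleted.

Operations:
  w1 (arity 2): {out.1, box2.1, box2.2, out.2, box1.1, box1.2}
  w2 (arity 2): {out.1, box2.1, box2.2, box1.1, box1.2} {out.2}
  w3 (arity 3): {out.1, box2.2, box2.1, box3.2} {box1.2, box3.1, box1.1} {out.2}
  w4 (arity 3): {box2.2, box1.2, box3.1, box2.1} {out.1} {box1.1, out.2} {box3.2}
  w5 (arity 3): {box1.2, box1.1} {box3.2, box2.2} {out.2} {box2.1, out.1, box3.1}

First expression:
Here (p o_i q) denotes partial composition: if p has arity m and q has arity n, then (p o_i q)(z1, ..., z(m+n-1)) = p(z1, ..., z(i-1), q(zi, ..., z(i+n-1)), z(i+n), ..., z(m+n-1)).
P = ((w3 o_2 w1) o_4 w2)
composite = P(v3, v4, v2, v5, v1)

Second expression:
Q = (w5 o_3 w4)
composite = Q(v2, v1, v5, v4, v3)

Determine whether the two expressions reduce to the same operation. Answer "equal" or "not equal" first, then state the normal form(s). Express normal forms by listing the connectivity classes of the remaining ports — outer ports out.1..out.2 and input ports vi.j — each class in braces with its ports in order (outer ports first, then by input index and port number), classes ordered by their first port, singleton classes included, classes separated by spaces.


The first expression reduces to {out.1, v2.1, v2.2, v4.1, v4.2} {out.2} {v1.1, v1.2, v3.1, v3.2, v5.1, v5.2}
The second expression reduces to {out.1, v1.1} {out.2} {v1.2, v5.1} {v2.1, v2.2} {v3.1, v4.1, v4.2, v5.2} {v3.2}
Different reductions; not equal.

not equal — first {out.1, v2.1, v2.2, v4.1, v4.2} {out.2} {v1.1, v1.2, v3.1, v3.2, v5.1, v5.2}, second {out.1, v1.1} {out.2} {v1.2, v5.1} {v2.1, v2.2} {v3.1, v4.1, v4.2, v5.2} {v3.2}


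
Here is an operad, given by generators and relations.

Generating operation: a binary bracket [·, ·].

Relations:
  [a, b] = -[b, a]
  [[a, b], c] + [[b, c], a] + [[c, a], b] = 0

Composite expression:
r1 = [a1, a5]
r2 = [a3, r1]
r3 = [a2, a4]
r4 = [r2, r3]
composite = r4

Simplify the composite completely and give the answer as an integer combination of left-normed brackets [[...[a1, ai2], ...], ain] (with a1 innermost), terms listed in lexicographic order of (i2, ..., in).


-[[[[a1, a5], a3], a2], a4] + [[[[a1, a5], a3], a4], a2]

Left-normed coefficients sit on the a1-initial expansion words.
Composite bracket: [[a3, [a1, a5]], [a2, a4]]
Each bracket splits as ab - ba, giving 16 signed words (2^4 = 16).
Coefficients come from the a1-initial words:
  a1a5a3a2a4 appears with sign -1, giving the term -[[[[a1, a5], a3], a2], a4]
  a1a5a3a4a2 appears with sign +1, giving the term +[[[[a1, a5], a3], a4], a2]
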